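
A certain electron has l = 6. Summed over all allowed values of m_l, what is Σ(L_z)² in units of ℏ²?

m_l ∈ {-6, -5, -4, -3, -2, -1, 0, 1, 2, 3, 4, 5, 6}.
Summing m² from −6 to 6: Σ m_l² = 182.

Σ(L_z)² = 182 ℏ²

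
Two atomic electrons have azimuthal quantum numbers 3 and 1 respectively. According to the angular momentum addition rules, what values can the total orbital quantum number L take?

The total orbital quantum number L ranges from |l₁ − l₂| to l₁ + l₂ in integer steps.
L ∈ {2, 3, 4}.

L = 2, 3, 4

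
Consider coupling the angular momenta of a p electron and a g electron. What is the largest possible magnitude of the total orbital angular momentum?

By the triangle rule, |l₁ − l₂| ≤ L ≤ l₁ + l₂.
So L can be 3, 4, 5.
The largest magnitude corresponds to L = 5: |L_tot| = ℏ√(5·6) = √30 ℏ.

|L_tot|_max = √30 ℏ ≈ 5.477ℏ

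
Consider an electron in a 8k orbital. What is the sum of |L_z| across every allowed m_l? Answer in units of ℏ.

Σ|L_z| = 56 ℏ

8k means n = 8, l = 7.
m_l ∈ {-7, -6, -5, -4, -3, -2, -1, 0, 1, 2, 3, 4, 5, 6, 7}.
Σ|m_l| = l(l+1) = 56.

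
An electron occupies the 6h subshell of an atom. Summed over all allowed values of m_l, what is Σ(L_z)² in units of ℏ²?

Σ(L_z)² = 110 ℏ²

The 6h subshell has l = 5.
The allowed m_l values are -5, -4, -3, -2, -1, 0, 1, 2, 3, 4, 5.
Σ m_l² = 2·(1 + 4 + 9 + 16 + 25) = 110.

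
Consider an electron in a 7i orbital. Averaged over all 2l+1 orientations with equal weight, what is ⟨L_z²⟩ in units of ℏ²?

⟨L_z²⟩ = 14 ℏ²

For 7i, l = 6.
m_l ∈ {-6, -5, -4, -3, -2, -1, 0, 1, 2, 3, 4, 5, 6}.
⟨L_z²⟩ = ℏ²·(Σ m_l²)/(2l+1) = ℏ²·182/13 = 14ℏ².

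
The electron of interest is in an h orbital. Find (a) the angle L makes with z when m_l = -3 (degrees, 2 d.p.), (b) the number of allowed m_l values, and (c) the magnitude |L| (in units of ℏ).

An h state has l = 5.
For m_l = -3: cos θ = -3/√30, θ ≈ 123.21°.
There are 2l+1 = 11 values of m_l.
|L| = ℏ√(5·6) = √30 ℏ ≈ 5.477ℏ.

θ(m_l=-3) ≈ 123.21°; 11 values; |L| = √30 ℏ ≈ 5.477ℏ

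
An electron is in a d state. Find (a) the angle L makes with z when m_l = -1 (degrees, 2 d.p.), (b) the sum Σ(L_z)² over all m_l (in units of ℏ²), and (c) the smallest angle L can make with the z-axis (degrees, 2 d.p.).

A d state has l = 2.
For m_l = -1: cos θ = -1/√6, θ ≈ 114.09°.
Σ m_l² = 10, so Σ(L_z)² = 10 ℏ².
cos θ_min = 2/√6, so θ_min ≈ 35.26°.

θ(m_l=-1) ≈ 114.09°; Σ(L_z)² = 10 ℏ²; θ_min ≈ 35.26°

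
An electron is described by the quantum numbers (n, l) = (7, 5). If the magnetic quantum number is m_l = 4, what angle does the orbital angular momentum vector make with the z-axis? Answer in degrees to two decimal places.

|L| = ℏ√(l(l+1)) = √30 ℏ.
L_z = m_l ℏ = 4ℏ.
cos θ = L_z/|L| = 4/√30, so θ ≈ 43.09°.

θ ≈ 43.09°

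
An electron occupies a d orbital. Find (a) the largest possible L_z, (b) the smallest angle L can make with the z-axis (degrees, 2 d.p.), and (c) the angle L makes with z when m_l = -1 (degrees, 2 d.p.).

L_z,max = 2ℏ; θ_min ≈ 35.26°; θ(m_l=-1) ≈ 114.09°

A d state has l = 2.
L_z,max = lℏ = 2ℏ.
cos θ_min = 2/√6, so θ_min ≈ 35.26°.
For m_l = -1: cos θ = -1/√6, θ ≈ 114.09°.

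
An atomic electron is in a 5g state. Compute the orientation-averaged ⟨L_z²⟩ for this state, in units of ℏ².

⟨L_z²⟩ = 6.667 ℏ²

The 5g subshell has l = 4.
The allowed m_l values are -4, -3, -2, -1, 0, 1, 2, 3, 4.
⟨L_z²⟩ = ℏ²·l(l+1)/3 = 6.667ℏ².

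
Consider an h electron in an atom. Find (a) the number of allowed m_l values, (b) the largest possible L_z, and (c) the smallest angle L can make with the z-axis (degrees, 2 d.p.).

11 values; L_z,max = 5ℏ; θ_min ≈ 24.09°

An h state has l = 5.
There are 2l+1 = 11 values of m_l.
L_z,max = lℏ = 5ℏ.
cos θ_min = 5/√30, so θ_min ≈ 24.09°.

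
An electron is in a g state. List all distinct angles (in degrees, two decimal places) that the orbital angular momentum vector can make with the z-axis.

θ ∈ {26.57°, 47.87°, 63.43°, 77.08°, 90.00°, 102.92°, 116.57°, 132.13°, 153.43°}

A g state has l = 4.
|L| = ℏ√(l(l+1)) = 2√5 ℏ.
cos θ = m_l/√20 for each m_l ∈ {-4, -3, -2, -1, 0, 1, 2, 3, 4}.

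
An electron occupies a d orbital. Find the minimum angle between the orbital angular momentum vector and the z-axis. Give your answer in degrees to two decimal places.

A d state has l = 2.
|L| = √(l(l+1)) ℏ = √6 ℏ.
The smallest angle corresponds to the largest L_z, i.e. m_l = l = 2, giving L_z = 2ℏ.
cos θ_min = 2/√6, so θ_min ≈ 35.26°.

θ_min ≈ 35.26°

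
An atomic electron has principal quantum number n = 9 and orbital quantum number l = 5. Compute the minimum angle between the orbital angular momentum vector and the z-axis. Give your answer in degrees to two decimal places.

|L| = ℏ√(l(l+1)) = √30 ℏ.
The smallest angle corresponds to the largest L_z, i.e. m_l = l = 5, giving L_z = 5ℏ.
cos θ_min = 5/√30, so θ_min ≈ 24.09°.

θ_min ≈ 24.09°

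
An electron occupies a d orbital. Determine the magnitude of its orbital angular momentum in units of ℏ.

|L| = √6 ℏ ≈ 2.449ℏ

For a d orbital, l = 2.
|L| = ℏ√(l(l+1)) = ℏ√(2·3) = √6 ℏ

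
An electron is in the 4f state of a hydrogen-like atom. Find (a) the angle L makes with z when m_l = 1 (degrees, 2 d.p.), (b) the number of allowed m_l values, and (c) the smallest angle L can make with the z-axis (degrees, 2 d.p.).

θ(m_l=1) ≈ 73.22°; 7 values; θ_min ≈ 30.00°

For 4f, l = 3.
For m_l = 1: cos θ = 1/√12, θ ≈ 73.22°.
There are 2l+1 = 7 values of m_l.
cos θ_min = 3/√12, so θ_min ≈ 30.00°.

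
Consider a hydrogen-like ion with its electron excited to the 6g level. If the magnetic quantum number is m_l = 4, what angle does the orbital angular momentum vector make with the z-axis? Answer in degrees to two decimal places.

The 6g level has l = 4.
|L| = √(l(l+1)) ℏ = 2√5 ℏ.
L_z = m_l ℏ = 4ℏ.
cos θ = L_z/|L| = 4/√20, so θ ≈ 26.57°.

θ ≈ 26.57°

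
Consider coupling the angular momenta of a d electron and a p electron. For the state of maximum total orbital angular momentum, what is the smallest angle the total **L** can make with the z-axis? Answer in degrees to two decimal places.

The total orbital quantum number L ranges from |l₁ − l₂| to l₁ + l₂ in integer steps.
So L can be 1, 2, 3.
The maximum is L = 3, with |L_tot| = ℏ√(3·4) = 2√3 ℏ.
The minimum angle with z is arccos(3/√12) ≈ 30.00°.

θ_min ≈ 30.00°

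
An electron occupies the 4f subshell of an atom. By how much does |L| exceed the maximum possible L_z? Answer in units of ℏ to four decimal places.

For 4f, l = 3.
|L| = 2√3 ℏ ≈ 3.4641ℏ, while L_z,max = lℏ = 3ℏ.
The difference is (2√3 − 3)ℏ ≈ 0.4641ℏ.

|L| − L_z,max ≈ 0.4641ℏ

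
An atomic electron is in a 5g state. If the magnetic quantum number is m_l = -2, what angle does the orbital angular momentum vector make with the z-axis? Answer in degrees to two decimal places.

θ ≈ 116.57°

For 5g, l = 4.
|L| = √(l(l+1)) ℏ = 2√5 ℏ.
L_z = m_l ℏ = −2ℏ.
cos θ = L_z/|L| = -2/√20, so θ ≈ 116.57°.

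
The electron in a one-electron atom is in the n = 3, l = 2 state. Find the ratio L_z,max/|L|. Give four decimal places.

|L| = √6 ℏ ≈ 2.4495ℏ, while L_z,max = lℏ = 2ℏ.
L_z,max/|L| = 2/√6 = 0.8165.

L_z,max/|L| = 0.8165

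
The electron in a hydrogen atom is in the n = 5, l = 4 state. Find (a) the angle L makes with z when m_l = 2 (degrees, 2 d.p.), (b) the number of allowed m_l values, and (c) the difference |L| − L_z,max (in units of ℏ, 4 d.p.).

For m_l = 2: cos θ = 2/√20, θ ≈ 63.43°.
There are 2l+1 = 9 values of m_l.
|L| − L_z,max = (2√5 − 4)ℏ ≈ 0.4721ℏ.

θ(m_l=2) ≈ 63.43°; 9 values; |L|−L_z,max ≈ 0.4721ℏ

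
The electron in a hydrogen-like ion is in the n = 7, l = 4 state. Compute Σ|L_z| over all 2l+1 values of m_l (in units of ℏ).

m_l ∈ {-4, -3, -2, -1, 0, 1, 2, 3, 4}.
Σ|m_l| = 2·4(4+1)/2 = 20.

Σ|L_z| = 20 ℏ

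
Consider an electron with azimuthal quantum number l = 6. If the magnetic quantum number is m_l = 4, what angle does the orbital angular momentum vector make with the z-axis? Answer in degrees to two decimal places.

θ ≈ 51.89°

|L| = ℏ√(l(l+1)) = √42 ℏ.
L_z = m_l ℏ = 4ℏ.
cos θ = L_z/|L| = 4/√42, so θ ≈ 51.89°.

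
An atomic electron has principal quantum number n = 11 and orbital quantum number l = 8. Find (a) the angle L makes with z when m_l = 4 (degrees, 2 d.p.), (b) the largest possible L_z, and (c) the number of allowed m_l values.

For m_l = 4: cos θ = 4/√72, θ ≈ 61.87°.
L_z,max = lℏ = 8ℏ.
There are 2l+1 = 17 values of m_l.

θ(m_l=4) ≈ 61.87°; L_z,max = 8ℏ; 17 values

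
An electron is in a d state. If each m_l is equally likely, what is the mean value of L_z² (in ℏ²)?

⟨L_z²⟩ = 2 ℏ²

For a d orbital, l = 2.
m_l runs from −2 to 2, i.e. {-2, -1, 0, 1, 2}.
Average of L_z² over 5 states: 10/5 ℏ² = 2 ℏ².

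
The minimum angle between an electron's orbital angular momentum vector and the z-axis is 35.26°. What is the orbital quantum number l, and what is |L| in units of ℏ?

l = 2, |L| = √6 ℏ ≈ 2.449ℏ

At minimum angle, m_l = l, so cos θ = l/√(l(l+1)); cos²θ = l/(l+1) = 0.6667.
l = cos²θ/sin²θ ≈ 2.
Then |L| = ℏ√(2·3) = √6 ℏ.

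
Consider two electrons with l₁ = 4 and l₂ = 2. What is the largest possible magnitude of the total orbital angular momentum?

The total orbital quantum number L ranges from |l₁ − l₂| to l₁ + l₂ in integer steps.
So L can be 2, 3, 4, 5, 6.
The largest magnitude corresponds to L = 6: |L_tot| = ℏ√(6·7) = √42 ℏ.

|L_tot|_max = √42 ℏ ≈ 6.481ℏ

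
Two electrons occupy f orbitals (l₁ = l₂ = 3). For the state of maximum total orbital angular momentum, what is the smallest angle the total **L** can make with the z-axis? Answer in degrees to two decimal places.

θ_min ≈ 22.21°

L runs from |3 − 3| = 0 to 3 + 3 = 6.
L ∈ {0, 1, 2, 3, 4, 5, 6}.
The maximum is L = 6, with |L_tot| = ℏ√(6·7) = √42 ℏ.
The minimum angle with z is arccos(6/√42) ≈ 22.21°.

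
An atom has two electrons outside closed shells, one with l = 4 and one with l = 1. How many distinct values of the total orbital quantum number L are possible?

The total orbital quantum number L ranges from |l₁ − l₂| to l₁ + l₂ in integer steps.
Allowed values: L = 3, 4, 5.
That is 3 values.

3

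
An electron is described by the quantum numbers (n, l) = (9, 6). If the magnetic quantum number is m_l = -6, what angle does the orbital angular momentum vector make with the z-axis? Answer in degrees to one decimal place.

|L| = ℏ√(l(l+1)) = √42 ℏ.
L_z = m_l ℏ = −6ℏ.
cos θ = L_z/|L| = -6/√42, so θ ≈ 157.8°.

θ ≈ 157.8°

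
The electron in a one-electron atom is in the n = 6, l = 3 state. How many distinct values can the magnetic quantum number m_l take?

7

The number of m_l values is 2l + 1 = 2·3 + 1 = 7.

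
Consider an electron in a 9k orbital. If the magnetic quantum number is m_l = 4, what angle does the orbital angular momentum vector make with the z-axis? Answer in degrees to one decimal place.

9k means n = 9, l = 7.
|L| = ℏ√(l(l+1)) = 2√14 ℏ.
L_z = m_l ℏ = 4ℏ.
cos θ = L_z/|L| = 4/√56, so θ ≈ 57.7°.

θ ≈ 57.7°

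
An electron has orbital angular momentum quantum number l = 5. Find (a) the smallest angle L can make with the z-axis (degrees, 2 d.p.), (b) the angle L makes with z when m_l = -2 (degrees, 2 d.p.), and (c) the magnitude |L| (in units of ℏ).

cos θ_min = 5/√30, so θ_min ≈ 24.09°.
For m_l = -2: cos θ = -2/√30, θ ≈ 111.42°.
|L| = ℏ√(5·6) = √30 ℏ ≈ 5.477ℏ.

θ_min ≈ 24.09°; θ(m_l=-2) ≈ 111.42°; |L| = √30 ℏ ≈ 5.477ℏ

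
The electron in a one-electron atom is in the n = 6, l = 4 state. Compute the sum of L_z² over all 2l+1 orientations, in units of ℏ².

m_l runs from −4 to 4, i.e. {-4, -3, -2, -1, 0, 1, 2, 3, 4}.
Σ m_l² = l(l+1)(2l+1)/3 = 4·5·9/3 = 60.

Σ(L_z)² = 60 ℏ²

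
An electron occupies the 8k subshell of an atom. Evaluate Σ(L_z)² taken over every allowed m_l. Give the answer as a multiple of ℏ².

Σ(L_z)² = 280 ℏ²

8k means n = 8, l = 7.
m_l ∈ {-7, -6, -5, -4, -3, -2, -1, 0, 1, 2, 3, 4, 5, 6, 7}.
Summing m² from −7 to 7: Σ m_l² = 280.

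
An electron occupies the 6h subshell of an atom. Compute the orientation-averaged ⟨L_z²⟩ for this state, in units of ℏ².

⟨L_z²⟩ = 10 ℏ²

6h means n = 6, l = 5.
m_l ∈ {-5, -4, -3, -2, -1, 0, 1, 2, 3, 4, 5}.
Average of L_z² over 11 states: 110/11 ℏ² = 10 ℏ².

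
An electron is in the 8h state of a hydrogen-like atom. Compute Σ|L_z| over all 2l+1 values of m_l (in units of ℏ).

Σ|L_z| = 30 ℏ

8h means n = 8, l = 5.
m_l runs from −5 to 5, i.e. {-5, -4, -3, -2, -1, 0, 1, 2, 3, 4, 5}.
Σ|m_l| = l(l+1) = 30.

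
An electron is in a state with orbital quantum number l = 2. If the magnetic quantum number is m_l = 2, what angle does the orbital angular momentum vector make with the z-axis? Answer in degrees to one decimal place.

θ ≈ 35.3°

|L| = √(l(l+1)) ℏ = √6 ℏ.
L_z = m_l ℏ = 2ℏ.
cos θ = L_z/|L| = 2/√6, so θ ≈ 35.3°.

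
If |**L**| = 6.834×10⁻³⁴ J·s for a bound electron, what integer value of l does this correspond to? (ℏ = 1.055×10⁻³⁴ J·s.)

l = 6

|L|/ℏ = (6.834×10⁻³⁴)/(1.055×10⁻³⁴) ≈ 6.478.
l(l+1) ≈ 6.478² ≈ 41.96, so l = 6.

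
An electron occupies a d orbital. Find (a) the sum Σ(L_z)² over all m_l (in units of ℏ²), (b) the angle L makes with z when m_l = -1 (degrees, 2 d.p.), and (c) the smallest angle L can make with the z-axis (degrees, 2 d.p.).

A d state has l = 2.
Σ m_l² = 10, so Σ(L_z)² = 10 ℏ².
For m_l = -1: cos θ = -1/√6, θ ≈ 114.09°.
cos θ_min = 2/√6, so θ_min ≈ 35.26°.

Σ(L_z)² = 10 ℏ²; θ(m_l=-1) ≈ 114.09°; θ_min ≈ 35.26°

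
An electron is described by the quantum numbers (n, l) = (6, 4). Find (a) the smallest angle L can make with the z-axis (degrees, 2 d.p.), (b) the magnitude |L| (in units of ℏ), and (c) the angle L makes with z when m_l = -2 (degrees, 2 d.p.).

θ_min ≈ 26.57°; |L| = 2√5 ℏ ≈ 4.472ℏ; θ(m_l=-2) ≈ 116.57°

cos θ_min = 4/√20, so θ_min ≈ 26.57°.
|L| = ℏ√(4·5) = 2√5 ℏ ≈ 4.472ℏ.
For m_l = -2: cos θ = -2/√20, θ ≈ 116.57°.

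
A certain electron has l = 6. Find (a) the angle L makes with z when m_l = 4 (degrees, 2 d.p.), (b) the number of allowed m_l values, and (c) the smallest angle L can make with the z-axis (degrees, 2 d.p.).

θ(m_l=4) ≈ 51.89°; 13 values; θ_min ≈ 22.21°

For m_l = 4: cos θ = 4/√42, θ ≈ 51.89°.
There are 2l+1 = 13 values of m_l.
cos θ_min = 6/√42, so θ_min ≈ 22.21°.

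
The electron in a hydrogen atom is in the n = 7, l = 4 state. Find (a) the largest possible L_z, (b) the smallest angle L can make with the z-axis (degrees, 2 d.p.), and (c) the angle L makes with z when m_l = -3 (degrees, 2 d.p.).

L_z,max = lℏ = 4ℏ.
cos θ_min = 4/√20, so θ_min ≈ 26.57°.
For m_l = -3: cos θ = -3/√20, θ ≈ 132.13°.

L_z,max = 4ℏ; θ_min ≈ 26.57°; θ(m_l=-3) ≈ 132.13°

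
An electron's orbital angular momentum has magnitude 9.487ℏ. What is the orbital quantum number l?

l = 9

|L| = ℏ√(l(l+1)), so l(l+1) = 90.
l² + l − 90 = 0 ⇒ l = 9.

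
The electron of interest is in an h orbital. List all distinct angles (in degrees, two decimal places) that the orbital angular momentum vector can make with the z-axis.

An h state has l = 5.
|L| = √(l(l+1)) ℏ = √30 ℏ.
cos θ = m_l/√30 for each m_l ∈ {-5, -4, -3, -2, -1, 0, 1, 2, 3, 4, 5}.

θ ∈ {24.09°, 43.09°, 56.79°, 68.58°, 79.48°, 90.00°, 100.52°, 111.42°, 123.21°, 136.91°, 155.91°}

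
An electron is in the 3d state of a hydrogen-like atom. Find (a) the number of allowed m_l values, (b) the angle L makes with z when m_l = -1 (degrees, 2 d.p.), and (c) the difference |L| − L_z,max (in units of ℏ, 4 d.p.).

For 3d, l = 2.
There are 2l+1 = 5 values of m_l.
For m_l = -1: cos θ = -1/√6, θ ≈ 114.09°.
|L| − L_z,max = (√6 − 2)ℏ ≈ 0.4495ℏ.

5 values; θ(m_l=-1) ≈ 114.09°; |L|−L_z,max ≈ 0.4495ℏ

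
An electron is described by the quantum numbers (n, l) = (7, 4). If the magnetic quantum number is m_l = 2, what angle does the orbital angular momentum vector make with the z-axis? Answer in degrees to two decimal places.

|L|² = l(l+1)ℏ² = 20ℏ², so |L| = 2√5 ℏ.
L_z = m_l ℏ = 2ℏ.
cos θ = L_z/|L| = 2/√20, so θ ≈ 63.43°.

θ ≈ 63.43°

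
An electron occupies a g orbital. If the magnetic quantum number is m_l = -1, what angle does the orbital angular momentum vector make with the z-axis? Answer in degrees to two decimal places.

A g state has l = 4.
|L| = ℏ√(l(l+1)) = 2√5 ℏ.
L_z = m_l ℏ = −1ℏ.
cos θ = L_z/|L| = -1/√20, so θ ≈ 102.92°.

θ ≈ 102.92°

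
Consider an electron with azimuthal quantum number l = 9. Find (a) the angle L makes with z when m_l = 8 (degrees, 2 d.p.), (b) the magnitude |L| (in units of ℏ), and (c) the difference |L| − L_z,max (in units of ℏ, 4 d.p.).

For m_l = 8: cos θ = 8/√90, θ ≈ 32.51°.
|L| = ℏ√(9·10) = 3√10 ℏ ≈ 9.487ℏ.
|L| − L_z,max = (3√10 − 9)ℏ ≈ 0.4868ℏ.

θ(m_l=8) ≈ 32.51°; |L| = 3√10 ℏ ≈ 9.487ℏ; |L|−L_z,max ≈ 0.4868ℏ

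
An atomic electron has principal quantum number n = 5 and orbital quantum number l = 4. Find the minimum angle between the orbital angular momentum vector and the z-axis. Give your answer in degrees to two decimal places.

θ_min ≈ 26.57°

|L| = √(l(l+1)) ℏ = 2√5 ℏ.
The smallest angle corresponds to the largest L_z, i.e. m_l = l = 4, giving L_z = 4ℏ.
cos θ_min = 4/√20, so θ_min ≈ 26.57°.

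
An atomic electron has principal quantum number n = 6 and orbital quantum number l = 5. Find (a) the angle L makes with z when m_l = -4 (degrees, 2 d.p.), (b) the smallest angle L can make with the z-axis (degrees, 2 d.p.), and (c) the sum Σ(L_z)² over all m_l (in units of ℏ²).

θ(m_l=-4) ≈ 136.91°; θ_min ≈ 24.09°; Σ(L_z)² = 110 ℏ²

For m_l = -4: cos θ = -4/√30, θ ≈ 136.91°.
cos θ_min = 5/√30, so θ_min ≈ 24.09°.
Σ m_l² = 110, so Σ(L_z)² = 110 ℏ².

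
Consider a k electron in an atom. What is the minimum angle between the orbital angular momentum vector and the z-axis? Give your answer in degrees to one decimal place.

θ_min ≈ 20.7°

For a k orbital, l = 7.
|L| = √(l(l+1)) ℏ = 2√14 ℏ.
The smallest angle corresponds to the largest L_z, i.e. m_l = l = 7, giving L_z = 7ℏ.
cos θ_min = 7/√56, so θ_min ≈ 20.7°.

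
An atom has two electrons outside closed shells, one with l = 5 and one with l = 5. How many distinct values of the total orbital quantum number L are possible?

Angular momentum addition gives L = |l₁ − l₂|, …, l₁ + l₂.
L ∈ {0, 1, 2, 3, 4, 5, 6, 7, 8, 9, 10}.
That is 11 values.

11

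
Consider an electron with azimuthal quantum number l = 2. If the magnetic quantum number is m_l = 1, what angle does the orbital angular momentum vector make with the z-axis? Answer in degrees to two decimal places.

|L|² = l(l+1)ℏ² = 6ℏ², so |L| = √6 ℏ.
L_z = m_l ℏ = 1ℏ.
cos θ = L_z/|L| = 1/√6, so θ ≈ 65.91°.

θ ≈ 65.91°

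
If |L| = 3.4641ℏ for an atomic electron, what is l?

Since |L|² = l(l+1)ℏ², l(l+1) = 12.
l² + l − 12 = 0 ⇒ l = 3.

l = 3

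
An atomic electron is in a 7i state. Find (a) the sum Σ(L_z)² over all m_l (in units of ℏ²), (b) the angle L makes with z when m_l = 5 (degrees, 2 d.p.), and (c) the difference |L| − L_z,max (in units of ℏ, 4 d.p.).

For 7i, l = 6.
Σ m_l² = 182, so Σ(L_z)² = 182 ℏ².
For m_l = 5: cos θ = 5/√42, θ ≈ 39.51°.
|L| − L_z,max = (√42 − 6)ℏ ≈ 0.4807ℏ.

Σ(L_z)² = 182 ℏ²; θ(m_l=5) ≈ 39.51°; |L|−L_z,max ≈ 0.4807ℏ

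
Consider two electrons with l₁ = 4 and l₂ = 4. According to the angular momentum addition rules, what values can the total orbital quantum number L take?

By the triangle rule, |l₁ − l₂| ≤ L ≤ l₁ + l₂.
So L can be 0, 1, 2, 3, 4, 5, 6, 7, 8.

L = 0, 1, 2, 3, 4, 5, 6, 7, 8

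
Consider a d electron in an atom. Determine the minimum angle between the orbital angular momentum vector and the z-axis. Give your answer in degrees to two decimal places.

The letter d corresponds to l = 2.
|L|² = l(l+1)ℏ² = 6ℏ², so |L| = √6 ℏ.
The smallest angle corresponds to the largest L_z, i.e. m_l = l = 2, giving L_z = 2ℏ.
cos θ_min = 2/√6, so θ_min ≈ 35.26°.

θ_min ≈ 35.26°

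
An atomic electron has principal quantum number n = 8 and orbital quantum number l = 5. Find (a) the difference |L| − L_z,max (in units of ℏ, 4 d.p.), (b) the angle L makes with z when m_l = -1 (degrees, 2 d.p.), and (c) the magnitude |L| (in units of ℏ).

|L|−L_z,max ≈ 0.4772ℏ; θ(m_l=-1) ≈ 100.52°; |L| = √30 ℏ ≈ 5.477ℏ

|L| − L_z,max = (√30 − 5)ℏ ≈ 0.4772ℏ.
For m_l = -1: cos θ = -1/√30, θ ≈ 100.52°.
|L| = ℏ√(5·6) = √30 ℏ ≈ 5.477ℏ.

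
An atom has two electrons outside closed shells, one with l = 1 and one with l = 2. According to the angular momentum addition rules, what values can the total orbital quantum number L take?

Angular momentum addition gives L = |l₁ − l₂|, …, l₁ + l₂.
L ∈ {1, 2, 3}.

L = 1, 2, 3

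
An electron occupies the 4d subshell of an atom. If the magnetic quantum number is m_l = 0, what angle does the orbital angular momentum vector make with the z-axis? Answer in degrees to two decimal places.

θ ≈ 90.00°

The 4d subshell has l = 2.
|L|² = l(l+1)ℏ² = 6ℏ², so |L| = √6 ℏ.
L_z = m_l ℏ = 0ℏ.
cos θ = L_z/|L| = 0/√6, so θ ≈ 90.00°.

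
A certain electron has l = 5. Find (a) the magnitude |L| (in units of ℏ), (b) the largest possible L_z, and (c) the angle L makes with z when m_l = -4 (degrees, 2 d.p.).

|L| = √30 ℏ ≈ 5.477ℏ; L_z,max = 5ℏ; θ(m_l=-4) ≈ 136.91°

|L| = ℏ√(5·6) = √30 ℏ ≈ 5.477ℏ.
L_z,max = lℏ = 5ℏ.
For m_l = -4: cos θ = -4/√30, θ ≈ 136.91°.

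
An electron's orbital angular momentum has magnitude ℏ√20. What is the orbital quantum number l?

l = 4

Since |L|² = l(l+1)ℏ², l(l+1) = 20.
The positive root is l = 4.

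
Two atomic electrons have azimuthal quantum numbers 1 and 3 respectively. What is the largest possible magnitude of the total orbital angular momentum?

|L_tot|_max = 2√5 ℏ ≈ 4.472ℏ

L runs from |1 − 3| = 2 to 1 + 3 = 4.
L ∈ {2, 3, 4}.
The largest magnitude corresponds to L = 4: |L_tot| = ℏ√(4·5) = 2√5 ℏ.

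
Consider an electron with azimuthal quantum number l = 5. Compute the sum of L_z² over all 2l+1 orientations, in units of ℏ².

Σ(L_z)² = 110 ℏ²

The allowed m_l values are -5, -4, -3, -2, -1, 0, 1, 2, 3, 4, 5.
Σ m_l² = 2·(1 + 4 + 9 + 16 + 25) = 110.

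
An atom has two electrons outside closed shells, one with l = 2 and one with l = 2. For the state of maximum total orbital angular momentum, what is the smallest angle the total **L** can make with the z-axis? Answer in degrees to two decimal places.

θ_min ≈ 26.57°

L runs from |2 − 2| = 0 to 2 + 2 = 4.
Allowed values: L = 0, 1, 2, 3, 4.
The maximum is L = 4, with |L_tot| = ℏ√(4·5) = 2√5 ℏ.
The minimum angle with z is arccos(4/√20) ≈ 26.57°.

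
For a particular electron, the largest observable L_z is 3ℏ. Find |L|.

|L| = 2√3 ℏ ≈ 3.464ℏ

The maximum L_z equals lℏ, giving l = 3.
|L| = √(l(l+1)) ℏ = 2√3 ℏ.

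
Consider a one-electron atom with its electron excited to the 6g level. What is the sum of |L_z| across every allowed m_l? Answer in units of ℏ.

Σ|L_z| = 20 ℏ

The 6g level has l = 4.
m_l ∈ {-4, -3, -2, -1, 0, 1, 2, 3, 4}.
Σ|m_l| = l(l+1) = 20.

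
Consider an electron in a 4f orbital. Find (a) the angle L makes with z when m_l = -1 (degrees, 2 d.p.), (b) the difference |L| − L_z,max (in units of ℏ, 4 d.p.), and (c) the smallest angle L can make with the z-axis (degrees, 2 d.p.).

θ(m_l=-1) ≈ 106.78°; |L|−L_z,max ≈ 0.4641ℏ; θ_min ≈ 30.00°

4f means n = 4, l = 3.
For m_l = -1: cos θ = -1/√12, θ ≈ 106.78°.
|L| − L_z,max = (2√3 − 3)ℏ ≈ 0.4641ℏ.
cos θ_min = 3/√12, so θ_min ≈ 30.00°.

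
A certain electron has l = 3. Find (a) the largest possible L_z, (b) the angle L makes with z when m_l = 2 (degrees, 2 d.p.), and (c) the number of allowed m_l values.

L_z,max = 3ℏ; θ(m_l=2) ≈ 54.74°; 7 values

L_z,max = lℏ = 3ℏ.
For m_l = 2: cos θ = 2/√12, θ ≈ 54.74°.
There are 2l+1 = 7 values of m_l.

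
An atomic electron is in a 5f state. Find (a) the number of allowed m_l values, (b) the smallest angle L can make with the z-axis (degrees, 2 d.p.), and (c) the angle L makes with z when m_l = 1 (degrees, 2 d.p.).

7 values; θ_min ≈ 30.00°; θ(m_l=1) ≈ 73.22°

The 5f subshell has l = 3.
There are 2l+1 = 7 values of m_l.
cos θ_min = 3/√12, so θ_min ≈ 30.00°.
For m_l = 1: cos θ = 1/√12, θ ≈ 73.22°.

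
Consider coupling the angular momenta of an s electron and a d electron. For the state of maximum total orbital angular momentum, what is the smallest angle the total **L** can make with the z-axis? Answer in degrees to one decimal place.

Angular momentum addition gives L = |l₁ − l₂|, …, l₁ + l₂.
L ∈ {2}.
The maximum is L = 2, with |L_tot| = ℏ√(2·3) = √6 ℏ.
The minimum angle with z is arccos(2/√6) ≈ 35.3°.

θ_min ≈ 35.3°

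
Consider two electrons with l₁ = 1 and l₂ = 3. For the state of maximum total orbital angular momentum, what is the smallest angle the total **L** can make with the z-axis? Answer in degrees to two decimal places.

θ_min ≈ 26.57°

Angular momentum addition gives L = |l₁ − l₂|, …, l₁ + l₂.
So L can be 2, 3, 4.
The maximum is L = 4, with |L_tot| = ℏ√(4·5) = 2√5 ℏ.
The minimum angle with z is arccos(4/√20) ≈ 26.57°.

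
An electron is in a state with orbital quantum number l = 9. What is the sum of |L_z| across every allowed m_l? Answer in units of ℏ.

The allowed m_l values are -9, -8, -7, -6, -5, -4, -3, -2, -1, 0, 1, 2, 3, 4, 5, 6, 7, 8, 9.
Σ|m_l| = 2·9(9+1)/2 = 90.

Σ|L_z| = 90 ℏ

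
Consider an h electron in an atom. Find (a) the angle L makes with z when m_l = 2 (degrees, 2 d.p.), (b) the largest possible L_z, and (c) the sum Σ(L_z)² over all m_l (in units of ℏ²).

θ(m_l=2) ≈ 68.58°; L_z,max = 5ℏ; Σ(L_z)² = 110 ℏ²

For an h orbital, l = 5.
For m_l = 2: cos θ = 2/√30, θ ≈ 68.58°.
L_z,max = lℏ = 5ℏ.
Σ m_l² = 110, so Σ(L_z)² = 110 ℏ².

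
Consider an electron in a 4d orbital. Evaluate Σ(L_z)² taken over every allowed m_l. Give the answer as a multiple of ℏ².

The 4d subshell has l = 2.
m_l runs from −2 to 2, i.e. {-2, -1, 0, 1, 2}.
Σ m_l² = 2·(1 + 4) = 10.

Σ(L_z)² = 10 ℏ²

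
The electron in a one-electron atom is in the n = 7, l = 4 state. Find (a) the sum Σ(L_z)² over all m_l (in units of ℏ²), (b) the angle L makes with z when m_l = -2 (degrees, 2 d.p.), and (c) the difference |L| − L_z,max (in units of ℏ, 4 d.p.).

Σ(L_z)² = 60 ℏ²; θ(m_l=-2) ≈ 116.57°; |L|−L_z,max ≈ 0.4721ℏ

Σ m_l² = 60, so Σ(L_z)² = 60 ℏ².
For m_l = -2: cos θ = -2/√20, θ ≈ 116.57°.
|L| − L_z,max = (2√5 − 4)ℏ ≈ 0.4721ℏ.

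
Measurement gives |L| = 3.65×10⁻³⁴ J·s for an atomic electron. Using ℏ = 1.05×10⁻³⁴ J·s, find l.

l = 3

|L|/ℏ = (3.65×10⁻³⁴)/(1.05×10⁻³⁴) ≈ 3.476.
(|L|/ℏ)² = l(l+1) ≈ 12.08 ⇒ l = 3.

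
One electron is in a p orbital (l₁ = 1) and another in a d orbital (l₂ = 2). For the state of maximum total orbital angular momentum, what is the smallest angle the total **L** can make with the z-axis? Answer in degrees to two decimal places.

θ_min ≈ 30.00°

The total orbital quantum number L ranges from |l₁ − l₂| to l₁ + l₂ in integer steps.
L ∈ {1, 2, 3}.
The maximum is L = 3, with |L_tot| = ℏ√(3·4) = 2√3 ℏ.
The minimum angle with z is arccos(3/√12) ≈ 30.00°.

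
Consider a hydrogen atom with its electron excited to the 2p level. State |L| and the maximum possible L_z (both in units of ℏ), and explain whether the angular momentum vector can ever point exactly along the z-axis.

No: L_z,max = 1ℏ < |L| = √2 ℏ ≈ 1.414ℏ

The 2p level has l = 1.
|L| = √2 ℏ ≈ 1.4142ℏ, while L_z,max = lℏ = 1ℏ.
Since |L| > L_z,max, the vector can never point exactly along z; the closest it comes is θ_min = arccos(1/√2) ≈ 45.0°.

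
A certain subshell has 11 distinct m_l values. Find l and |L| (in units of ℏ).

l = 5, |L| = √30 ℏ ≈ 5.477ℏ

11 = 2l + 1, so l = (11−1)/2 = 5.
|L| = ℏ√(l(l+1)) = ℏ√(5·6) = √30 ℏ.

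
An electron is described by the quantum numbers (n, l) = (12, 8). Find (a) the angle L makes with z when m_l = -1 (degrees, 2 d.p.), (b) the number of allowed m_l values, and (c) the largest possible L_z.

For m_l = -1: cos θ = -1/√72, θ ≈ 96.77°.
There are 2l+1 = 17 values of m_l.
L_z,max = lℏ = 8ℏ.

θ(m_l=-1) ≈ 96.77°; 17 values; L_z,max = 8ℏ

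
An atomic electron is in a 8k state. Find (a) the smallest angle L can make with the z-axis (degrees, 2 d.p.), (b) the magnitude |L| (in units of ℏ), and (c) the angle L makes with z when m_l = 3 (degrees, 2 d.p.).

For 8k, l = 7.
cos θ_min = 7/√56, so θ_min ≈ 20.70°.
|L| = ℏ√(7·8) = 2√14 ℏ ≈ 7.483ℏ.
For m_l = 3: cos θ = 3/√56, θ ≈ 66.37°.

θ_min ≈ 20.70°; |L| = 2√14 ℏ ≈ 7.483ℏ; θ(m_l=3) ≈ 66.37°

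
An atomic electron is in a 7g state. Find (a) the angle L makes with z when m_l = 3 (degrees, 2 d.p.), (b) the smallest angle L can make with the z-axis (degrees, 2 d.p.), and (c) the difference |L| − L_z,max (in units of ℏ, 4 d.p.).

For 7g, l = 4.
For m_l = 3: cos θ = 3/√20, θ ≈ 47.87°.
cos θ_min = 4/√20, so θ_min ≈ 26.57°.
|L| − L_z,max = (2√5 − 4)ℏ ≈ 0.4721ℏ.

θ(m_l=3) ≈ 47.87°; θ_min ≈ 26.57°; |L|−L_z,max ≈ 0.4721ℏ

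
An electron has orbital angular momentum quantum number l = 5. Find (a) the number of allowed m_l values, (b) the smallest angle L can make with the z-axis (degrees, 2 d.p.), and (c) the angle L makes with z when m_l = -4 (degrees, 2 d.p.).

There are 2l+1 = 11 values of m_l.
cos θ_min = 5/√30, so θ_min ≈ 24.09°.
For m_l = -4: cos θ = -4/√30, θ ≈ 136.91°.

11 values; θ_min ≈ 24.09°; θ(m_l=-4) ≈ 136.91°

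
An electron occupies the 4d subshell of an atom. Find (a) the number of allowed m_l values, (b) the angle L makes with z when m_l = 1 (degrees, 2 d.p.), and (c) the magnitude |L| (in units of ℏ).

5 values; θ(m_l=1) ≈ 65.91°; |L| = √6 ℏ ≈ 2.449ℏ

For 4d, l = 2.
There are 2l+1 = 5 values of m_l.
For m_l = 1: cos θ = 1/√6, θ ≈ 65.91°.
|L| = ℏ√(2·3) = √6 ℏ ≈ 2.449ℏ.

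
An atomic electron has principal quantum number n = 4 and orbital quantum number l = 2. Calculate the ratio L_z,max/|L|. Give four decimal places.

L_z,max/|L| = 0.8165

|L| = √6 ℏ ≈ 2.4495ℏ, while L_z,max = lℏ = 2ℏ.
L_z,max/|L| = 2/√6 = 0.8165.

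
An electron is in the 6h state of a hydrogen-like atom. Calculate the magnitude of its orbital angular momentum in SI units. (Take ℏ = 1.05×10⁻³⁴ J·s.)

For 6h, l = 5.
|L| = ℏ√(l(l+1)) = ℏ√(5·6) = √30 ℏ
Numerically, |L| = 5.477 × (1.05×10⁻³⁴ J·s) = 5.75×10⁻³⁴ J·s.

|L| = 5.75×10⁻³⁴ J·s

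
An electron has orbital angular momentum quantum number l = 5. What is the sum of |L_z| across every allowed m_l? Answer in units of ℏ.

Σ|L_z| = 30 ℏ

m_l runs from −5 to 5, i.e. {-5, -4, -3, -2, -1, 0, 1, 2, 3, 4, 5}.
Σ|m_l| = 2(1+2+…+5) = 30.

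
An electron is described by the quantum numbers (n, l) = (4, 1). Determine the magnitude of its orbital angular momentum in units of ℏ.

|L| = √2 ℏ ≈ 1.414ℏ

|L| = ℏ√(l(l+1)) = ℏ√(1·2) = √2 ℏ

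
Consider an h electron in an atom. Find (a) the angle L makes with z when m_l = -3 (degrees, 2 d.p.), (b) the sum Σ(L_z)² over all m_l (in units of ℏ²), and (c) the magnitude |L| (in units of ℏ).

θ(m_l=-3) ≈ 123.21°; Σ(L_z)² = 110 ℏ²; |L| = √30 ℏ ≈ 5.477ℏ

An h state has l = 5.
For m_l = -3: cos θ = -3/√30, θ ≈ 123.21°.
Σ m_l² = 110, so Σ(L_z)² = 110 ℏ².
|L| = ℏ√(5·6) = √30 ℏ ≈ 5.477ℏ.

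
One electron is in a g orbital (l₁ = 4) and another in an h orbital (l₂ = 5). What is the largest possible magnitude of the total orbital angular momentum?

L runs from |4 − 5| = 1 to 4 + 5 = 9.
So L can be 1, 2, 3, 4, 5, 6, 7, 8, 9.
The largest magnitude corresponds to L = 9: |L_tot| = ℏ√(9·10) = 3√10 ℏ.

|L_tot|_max = 3√10 ℏ ≈ 9.487ℏ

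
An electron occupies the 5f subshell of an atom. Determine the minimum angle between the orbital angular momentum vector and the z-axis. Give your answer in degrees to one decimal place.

For 5f, l = 3.
|L| = ℏ√(l(l+1)) = 2√3 ℏ.
The smallest angle corresponds to the largest L_z, i.e. m_l = l = 3, giving L_z = 3ℏ.
cos θ_min = 3/√12, so θ_min ≈ 30.0°.

θ_min ≈ 30.0°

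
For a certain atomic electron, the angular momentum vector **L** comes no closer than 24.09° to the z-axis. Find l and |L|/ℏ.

At minimum angle, m_l = l, so cos θ = l/√(l(l+1)); cos²θ = l/(l+1) = 0.8334.
Solving: l = 5.
Then |L| = ℏ√(5·6) = √30 ℏ.

l = 5, |L| = √30 ℏ ≈ 5.477ℏ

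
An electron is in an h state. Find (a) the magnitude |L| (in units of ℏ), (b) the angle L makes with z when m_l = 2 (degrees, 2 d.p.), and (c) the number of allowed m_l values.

|L| = √30 ℏ ≈ 5.477ℏ; θ(m_l=2) ≈ 68.58°; 11 values

For an h orbital, l = 5.
|L| = ℏ√(5·6) = √30 ℏ ≈ 5.477ℏ.
For m_l = 2: cos θ = 2/√30, θ ≈ 68.58°.
There are 2l+1 = 11 values of m_l.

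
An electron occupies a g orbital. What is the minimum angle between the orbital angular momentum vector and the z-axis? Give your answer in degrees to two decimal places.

θ_min ≈ 26.57°

G corresponds to l = 4.
|L|² = l(l+1)ℏ² = 20ℏ², so |L| = 2√5 ℏ.
The smallest angle corresponds to the largest L_z, i.e. m_l = l = 4, giving L_z = 4ℏ.
cos θ_min = 4/√20, so θ_min ≈ 26.57°.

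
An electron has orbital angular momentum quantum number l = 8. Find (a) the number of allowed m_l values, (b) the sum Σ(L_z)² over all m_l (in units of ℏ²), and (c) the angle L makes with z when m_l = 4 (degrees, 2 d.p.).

There are 2l+1 = 17 values of m_l.
Σ m_l² = 408, so Σ(L_z)² = 408 ℏ².
For m_l = 4: cos θ = 4/√72, θ ≈ 61.87°.

17 values; Σ(L_z)² = 408 ℏ²; θ(m_l=4) ≈ 61.87°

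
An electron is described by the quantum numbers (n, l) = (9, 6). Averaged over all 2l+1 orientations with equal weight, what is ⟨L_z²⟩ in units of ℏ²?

m_l runs from −6 to 6, i.e. {-6, -5, -4, -3, -2, -1, 0, 1, 2, 3, 4, 5, 6}.
Average of L_z² over 13 states: 182/13 ℏ² = 14 ℏ².

⟨L_z²⟩ = 14 ℏ²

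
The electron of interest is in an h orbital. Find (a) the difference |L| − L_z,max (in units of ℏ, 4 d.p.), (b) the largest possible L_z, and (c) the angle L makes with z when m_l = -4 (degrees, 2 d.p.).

For an h orbital, l = 5.
|L| − L_z,max = (√30 − 5)ℏ ≈ 0.4772ℏ.
L_z,max = lℏ = 5ℏ.
For m_l = -4: cos θ = -4/√30, θ ≈ 136.91°.

|L|−L_z,max ≈ 0.4772ℏ; L_z,max = 5ℏ; θ(m_l=-4) ≈ 136.91°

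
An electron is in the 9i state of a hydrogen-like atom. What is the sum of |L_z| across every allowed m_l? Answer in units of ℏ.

Σ|L_z| = 42 ℏ

For 9i, l = 6.
m_l ∈ {-6, -5, -4, -3, -2, -1, 0, 1, 2, 3, 4, 5, 6}.
Σ|m_l| = l(l+1) = 42.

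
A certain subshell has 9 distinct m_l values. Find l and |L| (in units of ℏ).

2l + 1 = 9 ⇒ l = 4.
Then |L| = √(l(l+1)) ℏ = 2√5 ℏ.

l = 4, |L| = 2√5 ℏ ≈ 4.472ℏ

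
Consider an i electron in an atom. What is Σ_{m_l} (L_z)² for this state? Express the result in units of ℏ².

Σ(L_z)² = 182 ℏ²

The letter i corresponds to l = 6.
m_l runs from −6 to 6, i.e. {-6, -5, -4, -3, -2, -1, 0, 1, 2, 3, 4, 5, 6}.
Σ m_l² = l(l+1)(2l+1)/3 = 6·7·13/3 = 182.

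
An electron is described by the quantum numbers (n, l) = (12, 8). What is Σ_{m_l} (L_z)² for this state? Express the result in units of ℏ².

The allowed m_l values are -8, -7, -6, -5, -4, -3, -2, -1, 0, 1, 2, 3, 4, 5, 6, 7, 8.
Summing m² from −8 to 8: Σ m_l² = 408.

Σ(L_z)² = 408 ℏ²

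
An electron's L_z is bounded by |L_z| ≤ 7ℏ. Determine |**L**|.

|L| = 2√14 ℏ ≈ 7.483ℏ

L_z,max = lℏ, so l = 7.
Then |L| = ℏ√(7·8) = 2√14 ℏ.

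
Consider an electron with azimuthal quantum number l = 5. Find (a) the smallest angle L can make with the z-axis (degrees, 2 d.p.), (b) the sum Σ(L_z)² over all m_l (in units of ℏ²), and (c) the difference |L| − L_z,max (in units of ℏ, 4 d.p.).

cos θ_min = 5/√30, so θ_min ≈ 24.09°.
Σ m_l² = 110, so Σ(L_z)² = 110 ℏ².
|L| − L_z,max = (√30 − 5)ℏ ≈ 0.4772ℏ.

θ_min ≈ 24.09°; Σ(L_z)² = 110 ℏ²; |L|−L_z,max ≈ 0.4772ℏ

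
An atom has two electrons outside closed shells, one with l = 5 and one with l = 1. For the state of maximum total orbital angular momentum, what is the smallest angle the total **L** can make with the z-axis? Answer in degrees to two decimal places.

L runs from |5 − 1| = 4 to 5 + 1 = 6.
Allowed values: L = 4, 5, 6.
The maximum is L = 6, with |L_tot| = ℏ√(6·7) = √42 ℏ.
The minimum angle with z is arccos(6/√42) ≈ 22.21°.

θ_min ≈ 22.21°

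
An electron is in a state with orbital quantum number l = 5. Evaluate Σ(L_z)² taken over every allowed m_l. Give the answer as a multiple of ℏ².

Σ(L_z)² = 110 ℏ²

The allowed m_l values are -5, -4, -3, -2, -1, 0, 1, 2, 3, 4, 5.
Σ m_l² = 2·(1 + 4 + 9 + 16 + 25) = 110.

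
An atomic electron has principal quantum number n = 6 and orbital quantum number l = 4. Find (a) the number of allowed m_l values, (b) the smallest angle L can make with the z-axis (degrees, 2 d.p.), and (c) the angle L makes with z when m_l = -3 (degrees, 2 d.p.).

There are 2l+1 = 9 values of m_l.
cos θ_min = 4/√20, so θ_min ≈ 26.57°.
For m_l = -3: cos θ = -3/√20, θ ≈ 132.13°.

9 values; θ_min ≈ 26.57°; θ(m_l=-3) ≈ 132.13°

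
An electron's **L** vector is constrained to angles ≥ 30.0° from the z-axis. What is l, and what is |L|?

l = 3, |L| = 2√3 ℏ ≈ 3.464ℏ

cos θ_min = l/√(l(l+1)) = √(l/(l+1)), so l/(l+1) = cos²(30.0°) = 0.7500.
l = cos²θ/sin²θ ≈ 3.
Then |L| = ℏ√(3·4) = 2√3 ℏ.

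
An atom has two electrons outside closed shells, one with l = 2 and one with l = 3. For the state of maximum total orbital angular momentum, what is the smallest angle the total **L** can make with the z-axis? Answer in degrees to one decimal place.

L runs from |2 − 3| = 1 to 2 + 3 = 5.
Allowed values: L = 1, 2, 3, 4, 5.
The maximum is L = 5, with |L_tot| = ℏ√(5·6) = √30 ℏ.
The minimum angle with z is arccos(5/√30) ≈ 24.1°.

θ_min ≈ 24.1°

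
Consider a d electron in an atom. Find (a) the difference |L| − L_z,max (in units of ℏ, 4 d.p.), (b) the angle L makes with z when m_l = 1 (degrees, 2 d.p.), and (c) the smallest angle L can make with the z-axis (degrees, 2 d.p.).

|L|−L_z,max ≈ 0.4495ℏ; θ(m_l=1) ≈ 65.91°; θ_min ≈ 35.26°

A d state has l = 2.
|L| − L_z,max = (√6 − 2)ℏ ≈ 0.4495ℏ.
For m_l = 1: cos θ = 1/√6, θ ≈ 65.91°.
cos θ_min = 2/√6, so θ_min ≈ 35.26°.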